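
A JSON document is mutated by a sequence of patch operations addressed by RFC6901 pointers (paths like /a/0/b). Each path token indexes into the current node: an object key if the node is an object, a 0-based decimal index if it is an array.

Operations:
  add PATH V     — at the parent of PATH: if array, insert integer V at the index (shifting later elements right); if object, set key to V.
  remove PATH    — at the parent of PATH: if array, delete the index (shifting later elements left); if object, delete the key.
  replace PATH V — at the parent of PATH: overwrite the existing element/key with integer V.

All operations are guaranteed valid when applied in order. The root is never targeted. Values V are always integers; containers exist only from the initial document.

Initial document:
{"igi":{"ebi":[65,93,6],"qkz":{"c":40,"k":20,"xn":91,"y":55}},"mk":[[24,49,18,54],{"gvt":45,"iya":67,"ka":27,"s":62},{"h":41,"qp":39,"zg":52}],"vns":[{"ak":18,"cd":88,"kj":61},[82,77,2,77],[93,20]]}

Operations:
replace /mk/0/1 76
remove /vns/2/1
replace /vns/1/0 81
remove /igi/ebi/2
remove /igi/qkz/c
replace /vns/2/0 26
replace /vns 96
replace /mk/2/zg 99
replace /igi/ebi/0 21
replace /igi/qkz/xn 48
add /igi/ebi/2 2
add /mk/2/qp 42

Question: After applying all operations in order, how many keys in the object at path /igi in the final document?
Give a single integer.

Answer: 2

Derivation:
After op 1 (replace /mk/0/1 76): {"igi":{"ebi":[65,93,6],"qkz":{"c":40,"k":20,"xn":91,"y":55}},"mk":[[24,76,18,54],{"gvt":45,"iya":67,"ka":27,"s":62},{"h":41,"qp":39,"zg":52}],"vns":[{"ak":18,"cd":88,"kj":61},[82,77,2,77],[93,20]]}
After op 2 (remove /vns/2/1): {"igi":{"ebi":[65,93,6],"qkz":{"c":40,"k":20,"xn":91,"y":55}},"mk":[[24,76,18,54],{"gvt":45,"iya":67,"ka":27,"s":62},{"h":41,"qp":39,"zg":52}],"vns":[{"ak":18,"cd":88,"kj":61},[82,77,2,77],[93]]}
After op 3 (replace /vns/1/0 81): {"igi":{"ebi":[65,93,6],"qkz":{"c":40,"k":20,"xn":91,"y":55}},"mk":[[24,76,18,54],{"gvt":45,"iya":67,"ka":27,"s":62},{"h":41,"qp":39,"zg":52}],"vns":[{"ak":18,"cd":88,"kj":61},[81,77,2,77],[93]]}
After op 4 (remove /igi/ebi/2): {"igi":{"ebi":[65,93],"qkz":{"c":40,"k":20,"xn":91,"y":55}},"mk":[[24,76,18,54],{"gvt":45,"iya":67,"ka":27,"s":62},{"h":41,"qp":39,"zg":52}],"vns":[{"ak":18,"cd":88,"kj":61},[81,77,2,77],[93]]}
After op 5 (remove /igi/qkz/c): {"igi":{"ebi":[65,93],"qkz":{"k":20,"xn":91,"y":55}},"mk":[[24,76,18,54],{"gvt":45,"iya":67,"ka":27,"s":62},{"h":41,"qp":39,"zg":52}],"vns":[{"ak":18,"cd":88,"kj":61},[81,77,2,77],[93]]}
After op 6 (replace /vns/2/0 26): {"igi":{"ebi":[65,93],"qkz":{"k":20,"xn":91,"y":55}},"mk":[[24,76,18,54],{"gvt":45,"iya":67,"ka":27,"s":62},{"h":41,"qp":39,"zg":52}],"vns":[{"ak":18,"cd":88,"kj":61},[81,77,2,77],[26]]}
After op 7 (replace /vns 96): {"igi":{"ebi":[65,93],"qkz":{"k":20,"xn":91,"y":55}},"mk":[[24,76,18,54],{"gvt":45,"iya":67,"ka":27,"s":62},{"h":41,"qp":39,"zg":52}],"vns":96}
After op 8 (replace /mk/2/zg 99): {"igi":{"ebi":[65,93],"qkz":{"k":20,"xn":91,"y":55}},"mk":[[24,76,18,54],{"gvt":45,"iya":67,"ka":27,"s":62},{"h":41,"qp":39,"zg":99}],"vns":96}
After op 9 (replace /igi/ebi/0 21): {"igi":{"ebi":[21,93],"qkz":{"k":20,"xn":91,"y":55}},"mk":[[24,76,18,54],{"gvt":45,"iya":67,"ka":27,"s":62},{"h":41,"qp":39,"zg":99}],"vns":96}
After op 10 (replace /igi/qkz/xn 48): {"igi":{"ebi":[21,93],"qkz":{"k":20,"xn":48,"y":55}},"mk":[[24,76,18,54],{"gvt":45,"iya":67,"ka":27,"s":62},{"h":41,"qp":39,"zg":99}],"vns":96}
After op 11 (add /igi/ebi/2 2): {"igi":{"ebi":[21,93,2],"qkz":{"k":20,"xn":48,"y":55}},"mk":[[24,76,18,54],{"gvt":45,"iya":67,"ka":27,"s":62},{"h":41,"qp":39,"zg":99}],"vns":96}
After op 12 (add /mk/2/qp 42): {"igi":{"ebi":[21,93,2],"qkz":{"k":20,"xn":48,"y":55}},"mk":[[24,76,18,54],{"gvt":45,"iya":67,"ka":27,"s":62},{"h":41,"qp":42,"zg":99}],"vns":96}
Size at path /igi: 2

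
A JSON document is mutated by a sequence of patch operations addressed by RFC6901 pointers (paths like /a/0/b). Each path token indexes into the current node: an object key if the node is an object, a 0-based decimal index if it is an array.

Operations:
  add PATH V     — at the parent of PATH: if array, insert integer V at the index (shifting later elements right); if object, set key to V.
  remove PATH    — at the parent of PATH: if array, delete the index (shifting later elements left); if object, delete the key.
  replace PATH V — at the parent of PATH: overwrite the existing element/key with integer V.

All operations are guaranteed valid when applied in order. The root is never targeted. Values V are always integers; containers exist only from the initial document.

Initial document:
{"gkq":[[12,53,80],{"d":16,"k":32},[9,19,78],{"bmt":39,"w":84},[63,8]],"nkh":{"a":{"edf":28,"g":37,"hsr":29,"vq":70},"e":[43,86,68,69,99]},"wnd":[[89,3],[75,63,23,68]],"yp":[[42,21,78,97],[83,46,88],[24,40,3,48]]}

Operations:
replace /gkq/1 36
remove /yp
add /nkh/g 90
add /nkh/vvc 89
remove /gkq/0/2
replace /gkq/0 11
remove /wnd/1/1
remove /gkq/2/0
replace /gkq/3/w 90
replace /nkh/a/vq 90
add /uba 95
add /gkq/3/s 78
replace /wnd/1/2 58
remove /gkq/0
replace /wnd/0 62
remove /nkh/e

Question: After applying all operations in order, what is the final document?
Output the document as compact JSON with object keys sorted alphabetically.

After op 1 (replace /gkq/1 36): {"gkq":[[12,53,80],36,[9,19,78],{"bmt":39,"w":84},[63,8]],"nkh":{"a":{"edf":28,"g":37,"hsr":29,"vq":70},"e":[43,86,68,69,99]},"wnd":[[89,3],[75,63,23,68]],"yp":[[42,21,78,97],[83,46,88],[24,40,3,48]]}
After op 2 (remove /yp): {"gkq":[[12,53,80],36,[9,19,78],{"bmt":39,"w":84},[63,8]],"nkh":{"a":{"edf":28,"g":37,"hsr":29,"vq":70},"e":[43,86,68,69,99]},"wnd":[[89,3],[75,63,23,68]]}
After op 3 (add /nkh/g 90): {"gkq":[[12,53,80],36,[9,19,78],{"bmt":39,"w":84},[63,8]],"nkh":{"a":{"edf":28,"g":37,"hsr":29,"vq":70},"e":[43,86,68,69,99],"g":90},"wnd":[[89,3],[75,63,23,68]]}
After op 4 (add /nkh/vvc 89): {"gkq":[[12,53,80],36,[9,19,78],{"bmt":39,"w":84},[63,8]],"nkh":{"a":{"edf":28,"g":37,"hsr":29,"vq":70},"e":[43,86,68,69,99],"g":90,"vvc":89},"wnd":[[89,3],[75,63,23,68]]}
After op 5 (remove /gkq/0/2): {"gkq":[[12,53],36,[9,19,78],{"bmt":39,"w":84},[63,8]],"nkh":{"a":{"edf":28,"g":37,"hsr":29,"vq":70},"e":[43,86,68,69,99],"g":90,"vvc":89},"wnd":[[89,3],[75,63,23,68]]}
After op 6 (replace /gkq/0 11): {"gkq":[11,36,[9,19,78],{"bmt":39,"w":84},[63,8]],"nkh":{"a":{"edf":28,"g":37,"hsr":29,"vq":70},"e":[43,86,68,69,99],"g":90,"vvc":89},"wnd":[[89,3],[75,63,23,68]]}
After op 7 (remove /wnd/1/1): {"gkq":[11,36,[9,19,78],{"bmt":39,"w":84},[63,8]],"nkh":{"a":{"edf":28,"g":37,"hsr":29,"vq":70},"e":[43,86,68,69,99],"g":90,"vvc":89},"wnd":[[89,3],[75,23,68]]}
After op 8 (remove /gkq/2/0): {"gkq":[11,36,[19,78],{"bmt":39,"w":84},[63,8]],"nkh":{"a":{"edf":28,"g":37,"hsr":29,"vq":70},"e":[43,86,68,69,99],"g":90,"vvc":89},"wnd":[[89,3],[75,23,68]]}
After op 9 (replace /gkq/3/w 90): {"gkq":[11,36,[19,78],{"bmt":39,"w":90},[63,8]],"nkh":{"a":{"edf":28,"g":37,"hsr":29,"vq":70},"e":[43,86,68,69,99],"g":90,"vvc":89},"wnd":[[89,3],[75,23,68]]}
After op 10 (replace /nkh/a/vq 90): {"gkq":[11,36,[19,78],{"bmt":39,"w":90},[63,8]],"nkh":{"a":{"edf":28,"g":37,"hsr":29,"vq":90},"e":[43,86,68,69,99],"g":90,"vvc":89},"wnd":[[89,3],[75,23,68]]}
After op 11 (add /uba 95): {"gkq":[11,36,[19,78],{"bmt":39,"w":90},[63,8]],"nkh":{"a":{"edf":28,"g":37,"hsr":29,"vq":90},"e":[43,86,68,69,99],"g":90,"vvc":89},"uba":95,"wnd":[[89,3],[75,23,68]]}
After op 12 (add /gkq/3/s 78): {"gkq":[11,36,[19,78],{"bmt":39,"s":78,"w":90},[63,8]],"nkh":{"a":{"edf":28,"g":37,"hsr":29,"vq":90},"e":[43,86,68,69,99],"g":90,"vvc":89},"uba":95,"wnd":[[89,3],[75,23,68]]}
After op 13 (replace /wnd/1/2 58): {"gkq":[11,36,[19,78],{"bmt":39,"s":78,"w":90},[63,8]],"nkh":{"a":{"edf":28,"g":37,"hsr":29,"vq":90},"e":[43,86,68,69,99],"g":90,"vvc":89},"uba":95,"wnd":[[89,3],[75,23,58]]}
After op 14 (remove /gkq/0): {"gkq":[36,[19,78],{"bmt":39,"s":78,"w":90},[63,8]],"nkh":{"a":{"edf":28,"g":37,"hsr":29,"vq":90},"e":[43,86,68,69,99],"g":90,"vvc":89},"uba":95,"wnd":[[89,3],[75,23,58]]}
After op 15 (replace /wnd/0 62): {"gkq":[36,[19,78],{"bmt":39,"s":78,"w":90},[63,8]],"nkh":{"a":{"edf":28,"g":37,"hsr":29,"vq":90},"e":[43,86,68,69,99],"g":90,"vvc":89},"uba":95,"wnd":[62,[75,23,58]]}
After op 16 (remove /nkh/e): {"gkq":[36,[19,78],{"bmt":39,"s":78,"w":90},[63,8]],"nkh":{"a":{"edf":28,"g":37,"hsr":29,"vq":90},"g":90,"vvc":89},"uba":95,"wnd":[62,[75,23,58]]}

Answer: {"gkq":[36,[19,78],{"bmt":39,"s":78,"w":90},[63,8]],"nkh":{"a":{"edf":28,"g":37,"hsr":29,"vq":90},"g":90,"vvc":89},"uba":95,"wnd":[62,[75,23,58]]}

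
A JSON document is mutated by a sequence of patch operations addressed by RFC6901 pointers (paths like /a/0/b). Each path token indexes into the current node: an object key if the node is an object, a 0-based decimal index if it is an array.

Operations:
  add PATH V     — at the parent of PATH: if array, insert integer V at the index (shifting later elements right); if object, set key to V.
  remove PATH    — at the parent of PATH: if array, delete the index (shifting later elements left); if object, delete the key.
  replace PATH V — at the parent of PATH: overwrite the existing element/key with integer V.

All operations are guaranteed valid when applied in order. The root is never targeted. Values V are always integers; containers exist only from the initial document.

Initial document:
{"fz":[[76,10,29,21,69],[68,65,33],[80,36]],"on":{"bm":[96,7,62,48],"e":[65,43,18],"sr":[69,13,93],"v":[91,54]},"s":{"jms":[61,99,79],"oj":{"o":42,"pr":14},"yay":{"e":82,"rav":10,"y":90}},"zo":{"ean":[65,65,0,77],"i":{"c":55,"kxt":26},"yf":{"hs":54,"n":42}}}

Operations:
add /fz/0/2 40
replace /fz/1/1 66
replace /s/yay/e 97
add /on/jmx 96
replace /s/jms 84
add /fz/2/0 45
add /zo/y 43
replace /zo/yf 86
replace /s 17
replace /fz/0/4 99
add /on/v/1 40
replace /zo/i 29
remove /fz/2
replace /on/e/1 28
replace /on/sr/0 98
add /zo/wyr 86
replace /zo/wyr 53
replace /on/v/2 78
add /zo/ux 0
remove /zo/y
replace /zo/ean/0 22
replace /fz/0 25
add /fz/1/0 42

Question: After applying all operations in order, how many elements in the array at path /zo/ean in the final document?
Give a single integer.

After op 1 (add /fz/0/2 40): {"fz":[[76,10,40,29,21,69],[68,65,33],[80,36]],"on":{"bm":[96,7,62,48],"e":[65,43,18],"sr":[69,13,93],"v":[91,54]},"s":{"jms":[61,99,79],"oj":{"o":42,"pr":14},"yay":{"e":82,"rav":10,"y":90}},"zo":{"ean":[65,65,0,77],"i":{"c":55,"kxt":26},"yf":{"hs":54,"n":42}}}
After op 2 (replace /fz/1/1 66): {"fz":[[76,10,40,29,21,69],[68,66,33],[80,36]],"on":{"bm":[96,7,62,48],"e":[65,43,18],"sr":[69,13,93],"v":[91,54]},"s":{"jms":[61,99,79],"oj":{"o":42,"pr":14},"yay":{"e":82,"rav":10,"y":90}},"zo":{"ean":[65,65,0,77],"i":{"c":55,"kxt":26},"yf":{"hs":54,"n":42}}}
After op 3 (replace /s/yay/e 97): {"fz":[[76,10,40,29,21,69],[68,66,33],[80,36]],"on":{"bm":[96,7,62,48],"e":[65,43,18],"sr":[69,13,93],"v":[91,54]},"s":{"jms":[61,99,79],"oj":{"o":42,"pr":14},"yay":{"e":97,"rav":10,"y":90}},"zo":{"ean":[65,65,0,77],"i":{"c":55,"kxt":26},"yf":{"hs":54,"n":42}}}
After op 4 (add /on/jmx 96): {"fz":[[76,10,40,29,21,69],[68,66,33],[80,36]],"on":{"bm":[96,7,62,48],"e":[65,43,18],"jmx":96,"sr":[69,13,93],"v":[91,54]},"s":{"jms":[61,99,79],"oj":{"o":42,"pr":14},"yay":{"e":97,"rav":10,"y":90}},"zo":{"ean":[65,65,0,77],"i":{"c":55,"kxt":26},"yf":{"hs":54,"n":42}}}
After op 5 (replace /s/jms 84): {"fz":[[76,10,40,29,21,69],[68,66,33],[80,36]],"on":{"bm":[96,7,62,48],"e":[65,43,18],"jmx":96,"sr":[69,13,93],"v":[91,54]},"s":{"jms":84,"oj":{"o":42,"pr":14},"yay":{"e":97,"rav":10,"y":90}},"zo":{"ean":[65,65,0,77],"i":{"c":55,"kxt":26},"yf":{"hs":54,"n":42}}}
After op 6 (add /fz/2/0 45): {"fz":[[76,10,40,29,21,69],[68,66,33],[45,80,36]],"on":{"bm":[96,7,62,48],"e":[65,43,18],"jmx":96,"sr":[69,13,93],"v":[91,54]},"s":{"jms":84,"oj":{"o":42,"pr":14},"yay":{"e":97,"rav":10,"y":90}},"zo":{"ean":[65,65,0,77],"i":{"c":55,"kxt":26},"yf":{"hs":54,"n":42}}}
After op 7 (add /zo/y 43): {"fz":[[76,10,40,29,21,69],[68,66,33],[45,80,36]],"on":{"bm":[96,7,62,48],"e":[65,43,18],"jmx":96,"sr":[69,13,93],"v":[91,54]},"s":{"jms":84,"oj":{"o":42,"pr":14},"yay":{"e":97,"rav":10,"y":90}},"zo":{"ean":[65,65,0,77],"i":{"c":55,"kxt":26},"y":43,"yf":{"hs":54,"n":42}}}
After op 8 (replace /zo/yf 86): {"fz":[[76,10,40,29,21,69],[68,66,33],[45,80,36]],"on":{"bm":[96,7,62,48],"e":[65,43,18],"jmx":96,"sr":[69,13,93],"v":[91,54]},"s":{"jms":84,"oj":{"o":42,"pr":14},"yay":{"e":97,"rav":10,"y":90}},"zo":{"ean":[65,65,0,77],"i":{"c":55,"kxt":26},"y":43,"yf":86}}
After op 9 (replace /s 17): {"fz":[[76,10,40,29,21,69],[68,66,33],[45,80,36]],"on":{"bm":[96,7,62,48],"e":[65,43,18],"jmx":96,"sr":[69,13,93],"v":[91,54]},"s":17,"zo":{"ean":[65,65,0,77],"i":{"c":55,"kxt":26},"y":43,"yf":86}}
After op 10 (replace /fz/0/4 99): {"fz":[[76,10,40,29,99,69],[68,66,33],[45,80,36]],"on":{"bm":[96,7,62,48],"e":[65,43,18],"jmx":96,"sr":[69,13,93],"v":[91,54]},"s":17,"zo":{"ean":[65,65,0,77],"i":{"c":55,"kxt":26},"y":43,"yf":86}}
After op 11 (add /on/v/1 40): {"fz":[[76,10,40,29,99,69],[68,66,33],[45,80,36]],"on":{"bm":[96,7,62,48],"e":[65,43,18],"jmx":96,"sr":[69,13,93],"v":[91,40,54]},"s":17,"zo":{"ean":[65,65,0,77],"i":{"c":55,"kxt":26},"y":43,"yf":86}}
After op 12 (replace /zo/i 29): {"fz":[[76,10,40,29,99,69],[68,66,33],[45,80,36]],"on":{"bm":[96,7,62,48],"e":[65,43,18],"jmx":96,"sr":[69,13,93],"v":[91,40,54]},"s":17,"zo":{"ean":[65,65,0,77],"i":29,"y":43,"yf":86}}
After op 13 (remove /fz/2): {"fz":[[76,10,40,29,99,69],[68,66,33]],"on":{"bm":[96,7,62,48],"e":[65,43,18],"jmx":96,"sr":[69,13,93],"v":[91,40,54]},"s":17,"zo":{"ean":[65,65,0,77],"i":29,"y":43,"yf":86}}
After op 14 (replace /on/e/1 28): {"fz":[[76,10,40,29,99,69],[68,66,33]],"on":{"bm":[96,7,62,48],"e":[65,28,18],"jmx":96,"sr":[69,13,93],"v":[91,40,54]},"s":17,"zo":{"ean":[65,65,0,77],"i":29,"y":43,"yf":86}}
After op 15 (replace /on/sr/0 98): {"fz":[[76,10,40,29,99,69],[68,66,33]],"on":{"bm":[96,7,62,48],"e":[65,28,18],"jmx":96,"sr":[98,13,93],"v":[91,40,54]},"s":17,"zo":{"ean":[65,65,0,77],"i":29,"y":43,"yf":86}}
After op 16 (add /zo/wyr 86): {"fz":[[76,10,40,29,99,69],[68,66,33]],"on":{"bm":[96,7,62,48],"e":[65,28,18],"jmx":96,"sr":[98,13,93],"v":[91,40,54]},"s":17,"zo":{"ean":[65,65,0,77],"i":29,"wyr":86,"y":43,"yf":86}}
After op 17 (replace /zo/wyr 53): {"fz":[[76,10,40,29,99,69],[68,66,33]],"on":{"bm":[96,7,62,48],"e":[65,28,18],"jmx":96,"sr":[98,13,93],"v":[91,40,54]},"s":17,"zo":{"ean":[65,65,0,77],"i":29,"wyr":53,"y":43,"yf":86}}
After op 18 (replace /on/v/2 78): {"fz":[[76,10,40,29,99,69],[68,66,33]],"on":{"bm":[96,7,62,48],"e":[65,28,18],"jmx":96,"sr":[98,13,93],"v":[91,40,78]},"s":17,"zo":{"ean":[65,65,0,77],"i":29,"wyr":53,"y":43,"yf":86}}
After op 19 (add /zo/ux 0): {"fz":[[76,10,40,29,99,69],[68,66,33]],"on":{"bm":[96,7,62,48],"e":[65,28,18],"jmx":96,"sr":[98,13,93],"v":[91,40,78]},"s":17,"zo":{"ean":[65,65,0,77],"i":29,"ux":0,"wyr":53,"y":43,"yf":86}}
After op 20 (remove /zo/y): {"fz":[[76,10,40,29,99,69],[68,66,33]],"on":{"bm":[96,7,62,48],"e":[65,28,18],"jmx":96,"sr":[98,13,93],"v":[91,40,78]},"s":17,"zo":{"ean":[65,65,0,77],"i":29,"ux":0,"wyr":53,"yf":86}}
After op 21 (replace /zo/ean/0 22): {"fz":[[76,10,40,29,99,69],[68,66,33]],"on":{"bm":[96,7,62,48],"e":[65,28,18],"jmx":96,"sr":[98,13,93],"v":[91,40,78]},"s":17,"zo":{"ean":[22,65,0,77],"i":29,"ux":0,"wyr":53,"yf":86}}
After op 22 (replace /fz/0 25): {"fz":[25,[68,66,33]],"on":{"bm":[96,7,62,48],"e":[65,28,18],"jmx":96,"sr":[98,13,93],"v":[91,40,78]},"s":17,"zo":{"ean":[22,65,0,77],"i":29,"ux":0,"wyr":53,"yf":86}}
After op 23 (add /fz/1/0 42): {"fz":[25,[42,68,66,33]],"on":{"bm":[96,7,62,48],"e":[65,28,18],"jmx":96,"sr":[98,13,93],"v":[91,40,78]},"s":17,"zo":{"ean":[22,65,0,77],"i":29,"ux":0,"wyr":53,"yf":86}}
Size at path /zo/ean: 4

Answer: 4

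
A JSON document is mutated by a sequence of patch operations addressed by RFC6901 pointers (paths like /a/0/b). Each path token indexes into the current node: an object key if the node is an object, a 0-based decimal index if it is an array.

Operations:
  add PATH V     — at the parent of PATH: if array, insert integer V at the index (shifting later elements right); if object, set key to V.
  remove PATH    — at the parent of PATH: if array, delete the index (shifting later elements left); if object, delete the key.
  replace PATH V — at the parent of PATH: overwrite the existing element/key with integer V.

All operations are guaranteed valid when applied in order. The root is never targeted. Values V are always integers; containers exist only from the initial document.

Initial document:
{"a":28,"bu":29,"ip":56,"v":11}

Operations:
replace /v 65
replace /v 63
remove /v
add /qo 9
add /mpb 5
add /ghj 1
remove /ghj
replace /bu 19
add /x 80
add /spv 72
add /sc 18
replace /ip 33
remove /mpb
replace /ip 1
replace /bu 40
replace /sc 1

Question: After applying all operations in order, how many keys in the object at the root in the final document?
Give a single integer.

Answer: 7

Derivation:
After op 1 (replace /v 65): {"a":28,"bu":29,"ip":56,"v":65}
After op 2 (replace /v 63): {"a":28,"bu":29,"ip":56,"v":63}
After op 3 (remove /v): {"a":28,"bu":29,"ip":56}
After op 4 (add /qo 9): {"a":28,"bu":29,"ip":56,"qo":9}
After op 5 (add /mpb 5): {"a":28,"bu":29,"ip":56,"mpb":5,"qo":9}
After op 6 (add /ghj 1): {"a":28,"bu":29,"ghj":1,"ip":56,"mpb":5,"qo":9}
After op 7 (remove /ghj): {"a":28,"bu":29,"ip":56,"mpb":5,"qo":9}
After op 8 (replace /bu 19): {"a":28,"bu":19,"ip":56,"mpb":5,"qo":9}
After op 9 (add /x 80): {"a":28,"bu":19,"ip":56,"mpb":5,"qo":9,"x":80}
After op 10 (add /spv 72): {"a":28,"bu":19,"ip":56,"mpb":5,"qo":9,"spv":72,"x":80}
After op 11 (add /sc 18): {"a":28,"bu":19,"ip":56,"mpb":5,"qo":9,"sc":18,"spv":72,"x":80}
After op 12 (replace /ip 33): {"a":28,"bu":19,"ip":33,"mpb":5,"qo":9,"sc":18,"spv":72,"x":80}
After op 13 (remove /mpb): {"a":28,"bu":19,"ip":33,"qo":9,"sc":18,"spv":72,"x":80}
After op 14 (replace /ip 1): {"a":28,"bu":19,"ip":1,"qo":9,"sc":18,"spv":72,"x":80}
After op 15 (replace /bu 40): {"a":28,"bu":40,"ip":1,"qo":9,"sc":18,"spv":72,"x":80}
After op 16 (replace /sc 1): {"a":28,"bu":40,"ip":1,"qo":9,"sc":1,"spv":72,"x":80}
Size at the root: 7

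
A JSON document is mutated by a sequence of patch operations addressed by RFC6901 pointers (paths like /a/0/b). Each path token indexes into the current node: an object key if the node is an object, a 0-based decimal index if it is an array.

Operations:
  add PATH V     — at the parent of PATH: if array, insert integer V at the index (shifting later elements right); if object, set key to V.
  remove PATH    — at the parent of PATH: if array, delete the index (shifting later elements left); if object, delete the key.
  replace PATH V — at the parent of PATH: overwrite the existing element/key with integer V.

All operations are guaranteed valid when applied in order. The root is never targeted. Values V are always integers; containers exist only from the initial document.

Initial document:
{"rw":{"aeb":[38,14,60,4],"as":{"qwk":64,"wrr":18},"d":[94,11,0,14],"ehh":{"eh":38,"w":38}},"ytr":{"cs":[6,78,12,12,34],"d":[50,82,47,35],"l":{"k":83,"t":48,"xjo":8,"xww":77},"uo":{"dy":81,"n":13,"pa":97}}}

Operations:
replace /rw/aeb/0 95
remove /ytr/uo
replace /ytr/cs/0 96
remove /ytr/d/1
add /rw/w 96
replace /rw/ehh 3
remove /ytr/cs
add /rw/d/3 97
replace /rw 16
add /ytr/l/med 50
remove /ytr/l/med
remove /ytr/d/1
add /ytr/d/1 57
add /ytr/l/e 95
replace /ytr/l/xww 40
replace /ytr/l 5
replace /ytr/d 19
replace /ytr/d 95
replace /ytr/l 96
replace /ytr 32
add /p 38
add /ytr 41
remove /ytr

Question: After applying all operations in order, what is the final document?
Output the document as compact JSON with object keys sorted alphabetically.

Answer: {"p":38,"rw":16}

Derivation:
After op 1 (replace /rw/aeb/0 95): {"rw":{"aeb":[95,14,60,4],"as":{"qwk":64,"wrr":18},"d":[94,11,0,14],"ehh":{"eh":38,"w":38}},"ytr":{"cs":[6,78,12,12,34],"d":[50,82,47,35],"l":{"k":83,"t":48,"xjo":8,"xww":77},"uo":{"dy":81,"n":13,"pa":97}}}
After op 2 (remove /ytr/uo): {"rw":{"aeb":[95,14,60,4],"as":{"qwk":64,"wrr":18},"d":[94,11,0,14],"ehh":{"eh":38,"w":38}},"ytr":{"cs":[6,78,12,12,34],"d":[50,82,47,35],"l":{"k":83,"t":48,"xjo":8,"xww":77}}}
After op 3 (replace /ytr/cs/0 96): {"rw":{"aeb":[95,14,60,4],"as":{"qwk":64,"wrr":18},"d":[94,11,0,14],"ehh":{"eh":38,"w":38}},"ytr":{"cs":[96,78,12,12,34],"d":[50,82,47,35],"l":{"k":83,"t":48,"xjo":8,"xww":77}}}
After op 4 (remove /ytr/d/1): {"rw":{"aeb":[95,14,60,4],"as":{"qwk":64,"wrr":18},"d":[94,11,0,14],"ehh":{"eh":38,"w":38}},"ytr":{"cs":[96,78,12,12,34],"d":[50,47,35],"l":{"k":83,"t":48,"xjo":8,"xww":77}}}
After op 5 (add /rw/w 96): {"rw":{"aeb":[95,14,60,4],"as":{"qwk":64,"wrr":18},"d":[94,11,0,14],"ehh":{"eh":38,"w":38},"w":96},"ytr":{"cs":[96,78,12,12,34],"d":[50,47,35],"l":{"k":83,"t":48,"xjo":8,"xww":77}}}
After op 6 (replace /rw/ehh 3): {"rw":{"aeb":[95,14,60,4],"as":{"qwk":64,"wrr":18},"d":[94,11,0,14],"ehh":3,"w":96},"ytr":{"cs":[96,78,12,12,34],"d":[50,47,35],"l":{"k":83,"t":48,"xjo":8,"xww":77}}}
After op 7 (remove /ytr/cs): {"rw":{"aeb":[95,14,60,4],"as":{"qwk":64,"wrr":18},"d":[94,11,0,14],"ehh":3,"w":96},"ytr":{"d":[50,47,35],"l":{"k":83,"t":48,"xjo":8,"xww":77}}}
After op 8 (add /rw/d/3 97): {"rw":{"aeb":[95,14,60,4],"as":{"qwk":64,"wrr":18},"d":[94,11,0,97,14],"ehh":3,"w":96},"ytr":{"d":[50,47,35],"l":{"k":83,"t":48,"xjo":8,"xww":77}}}
After op 9 (replace /rw 16): {"rw":16,"ytr":{"d":[50,47,35],"l":{"k":83,"t":48,"xjo":8,"xww":77}}}
After op 10 (add /ytr/l/med 50): {"rw":16,"ytr":{"d":[50,47,35],"l":{"k":83,"med":50,"t":48,"xjo":8,"xww":77}}}
After op 11 (remove /ytr/l/med): {"rw":16,"ytr":{"d":[50,47,35],"l":{"k":83,"t":48,"xjo":8,"xww":77}}}
After op 12 (remove /ytr/d/1): {"rw":16,"ytr":{"d":[50,35],"l":{"k":83,"t":48,"xjo":8,"xww":77}}}
After op 13 (add /ytr/d/1 57): {"rw":16,"ytr":{"d":[50,57,35],"l":{"k":83,"t":48,"xjo":8,"xww":77}}}
After op 14 (add /ytr/l/e 95): {"rw":16,"ytr":{"d":[50,57,35],"l":{"e":95,"k":83,"t":48,"xjo":8,"xww":77}}}
After op 15 (replace /ytr/l/xww 40): {"rw":16,"ytr":{"d":[50,57,35],"l":{"e":95,"k":83,"t":48,"xjo":8,"xww":40}}}
After op 16 (replace /ytr/l 5): {"rw":16,"ytr":{"d":[50,57,35],"l":5}}
After op 17 (replace /ytr/d 19): {"rw":16,"ytr":{"d":19,"l":5}}
After op 18 (replace /ytr/d 95): {"rw":16,"ytr":{"d":95,"l":5}}
After op 19 (replace /ytr/l 96): {"rw":16,"ytr":{"d":95,"l":96}}
After op 20 (replace /ytr 32): {"rw":16,"ytr":32}
After op 21 (add /p 38): {"p":38,"rw":16,"ytr":32}
After op 22 (add /ytr 41): {"p":38,"rw":16,"ytr":41}
After op 23 (remove /ytr): {"p":38,"rw":16}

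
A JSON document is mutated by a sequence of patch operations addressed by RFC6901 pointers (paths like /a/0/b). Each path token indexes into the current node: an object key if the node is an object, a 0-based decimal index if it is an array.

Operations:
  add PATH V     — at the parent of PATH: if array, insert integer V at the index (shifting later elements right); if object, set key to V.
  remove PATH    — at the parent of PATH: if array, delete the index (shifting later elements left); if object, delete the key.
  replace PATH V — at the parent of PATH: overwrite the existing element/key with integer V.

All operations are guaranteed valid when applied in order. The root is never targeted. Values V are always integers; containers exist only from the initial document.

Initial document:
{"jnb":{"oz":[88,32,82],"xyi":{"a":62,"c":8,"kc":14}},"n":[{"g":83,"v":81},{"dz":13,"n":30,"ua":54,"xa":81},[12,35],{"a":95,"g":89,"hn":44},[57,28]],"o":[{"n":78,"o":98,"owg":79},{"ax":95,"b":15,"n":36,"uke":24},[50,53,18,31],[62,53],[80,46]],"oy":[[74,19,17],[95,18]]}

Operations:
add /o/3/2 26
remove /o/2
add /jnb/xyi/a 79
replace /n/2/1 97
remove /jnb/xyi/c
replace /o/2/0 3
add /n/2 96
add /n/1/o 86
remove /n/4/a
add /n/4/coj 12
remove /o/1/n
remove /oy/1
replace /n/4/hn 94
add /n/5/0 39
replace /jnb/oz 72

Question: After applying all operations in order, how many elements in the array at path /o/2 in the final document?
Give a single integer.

After op 1 (add /o/3/2 26): {"jnb":{"oz":[88,32,82],"xyi":{"a":62,"c":8,"kc":14}},"n":[{"g":83,"v":81},{"dz":13,"n":30,"ua":54,"xa":81},[12,35],{"a":95,"g":89,"hn":44},[57,28]],"o":[{"n":78,"o":98,"owg":79},{"ax":95,"b":15,"n":36,"uke":24},[50,53,18,31],[62,53,26],[80,46]],"oy":[[74,19,17],[95,18]]}
After op 2 (remove /o/2): {"jnb":{"oz":[88,32,82],"xyi":{"a":62,"c":8,"kc":14}},"n":[{"g":83,"v":81},{"dz":13,"n":30,"ua":54,"xa":81},[12,35],{"a":95,"g":89,"hn":44},[57,28]],"o":[{"n":78,"o":98,"owg":79},{"ax":95,"b":15,"n":36,"uke":24},[62,53,26],[80,46]],"oy":[[74,19,17],[95,18]]}
After op 3 (add /jnb/xyi/a 79): {"jnb":{"oz":[88,32,82],"xyi":{"a":79,"c":8,"kc":14}},"n":[{"g":83,"v":81},{"dz":13,"n":30,"ua":54,"xa":81},[12,35],{"a":95,"g":89,"hn":44},[57,28]],"o":[{"n":78,"o":98,"owg":79},{"ax":95,"b":15,"n":36,"uke":24},[62,53,26],[80,46]],"oy":[[74,19,17],[95,18]]}
After op 4 (replace /n/2/1 97): {"jnb":{"oz":[88,32,82],"xyi":{"a":79,"c":8,"kc":14}},"n":[{"g":83,"v":81},{"dz":13,"n":30,"ua":54,"xa":81},[12,97],{"a":95,"g":89,"hn":44},[57,28]],"o":[{"n":78,"o":98,"owg":79},{"ax":95,"b":15,"n":36,"uke":24},[62,53,26],[80,46]],"oy":[[74,19,17],[95,18]]}
After op 5 (remove /jnb/xyi/c): {"jnb":{"oz":[88,32,82],"xyi":{"a":79,"kc":14}},"n":[{"g":83,"v":81},{"dz":13,"n":30,"ua":54,"xa":81},[12,97],{"a":95,"g":89,"hn":44},[57,28]],"o":[{"n":78,"o":98,"owg":79},{"ax":95,"b":15,"n":36,"uke":24},[62,53,26],[80,46]],"oy":[[74,19,17],[95,18]]}
After op 6 (replace /o/2/0 3): {"jnb":{"oz":[88,32,82],"xyi":{"a":79,"kc":14}},"n":[{"g":83,"v":81},{"dz":13,"n":30,"ua":54,"xa":81},[12,97],{"a":95,"g":89,"hn":44},[57,28]],"o":[{"n":78,"o":98,"owg":79},{"ax":95,"b":15,"n":36,"uke":24},[3,53,26],[80,46]],"oy":[[74,19,17],[95,18]]}
After op 7 (add /n/2 96): {"jnb":{"oz":[88,32,82],"xyi":{"a":79,"kc":14}},"n":[{"g":83,"v":81},{"dz":13,"n":30,"ua":54,"xa":81},96,[12,97],{"a":95,"g":89,"hn":44},[57,28]],"o":[{"n":78,"o":98,"owg":79},{"ax":95,"b":15,"n":36,"uke":24},[3,53,26],[80,46]],"oy":[[74,19,17],[95,18]]}
After op 8 (add /n/1/o 86): {"jnb":{"oz":[88,32,82],"xyi":{"a":79,"kc":14}},"n":[{"g":83,"v":81},{"dz":13,"n":30,"o":86,"ua":54,"xa":81},96,[12,97],{"a":95,"g":89,"hn":44},[57,28]],"o":[{"n":78,"o":98,"owg":79},{"ax":95,"b":15,"n":36,"uke":24},[3,53,26],[80,46]],"oy":[[74,19,17],[95,18]]}
After op 9 (remove /n/4/a): {"jnb":{"oz":[88,32,82],"xyi":{"a":79,"kc":14}},"n":[{"g":83,"v":81},{"dz":13,"n":30,"o":86,"ua":54,"xa":81},96,[12,97],{"g":89,"hn":44},[57,28]],"o":[{"n":78,"o":98,"owg":79},{"ax":95,"b":15,"n":36,"uke":24},[3,53,26],[80,46]],"oy":[[74,19,17],[95,18]]}
After op 10 (add /n/4/coj 12): {"jnb":{"oz":[88,32,82],"xyi":{"a":79,"kc":14}},"n":[{"g":83,"v":81},{"dz":13,"n":30,"o":86,"ua":54,"xa":81},96,[12,97],{"coj":12,"g":89,"hn":44},[57,28]],"o":[{"n":78,"o":98,"owg":79},{"ax":95,"b":15,"n":36,"uke":24},[3,53,26],[80,46]],"oy":[[74,19,17],[95,18]]}
After op 11 (remove /o/1/n): {"jnb":{"oz":[88,32,82],"xyi":{"a":79,"kc":14}},"n":[{"g":83,"v":81},{"dz":13,"n":30,"o":86,"ua":54,"xa":81},96,[12,97],{"coj":12,"g":89,"hn":44},[57,28]],"o":[{"n":78,"o":98,"owg":79},{"ax":95,"b":15,"uke":24},[3,53,26],[80,46]],"oy":[[74,19,17],[95,18]]}
After op 12 (remove /oy/1): {"jnb":{"oz":[88,32,82],"xyi":{"a":79,"kc":14}},"n":[{"g":83,"v":81},{"dz":13,"n":30,"o":86,"ua":54,"xa":81},96,[12,97],{"coj":12,"g":89,"hn":44},[57,28]],"o":[{"n":78,"o":98,"owg":79},{"ax":95,"b":15,"uke":24},[3,53,26],[80,46]],"oy":[[74,19,17]]}
After op 13 (replace /n/4/hn 94): {"jnb":{"oz":[88,32,82],"xyi":{"a":79,"kc":14}},"n":[{"g":83,"v":81},{"dz":13,"n":30,"o":86,"ua":54,"xa":81},96,[12,97],{"coj":12,"g":89,"hn":94},[57,28]],"o":[{"n":78,"o":98,"owg":79},{"ax":95,"b":15,"uke":24},[3,53,26],[80,46]],"oy":[[74,19,17]]}
After op 14 (add /n/5/0 39): {"jnb":{"oz":[88,32,82],"xyi":{"a":79,"kc":14}},"n":[{"g":83,"v":81},{"dz":13,"n":30,"o":86,"ua":54,"xa":81},96,[12,97],{"coj":12,"g":89,"hn":94},[39,57,28]],"o":[{"n":78,"o":98,"owg":79},{"ax":95,"b":15,"uke":24},[3,53,26],[80,46]],"oy":[[74,19,17]]}
After op 15 (replace /jnb/oz 72): {"jnb":{"oz":72,"xyi":{"a":79,"kc":14}},"n":[{"g":83,"v":81},{"dz":13,"n":30,"o":86,"ua":54,"xa":81},96,[12,97],{"coj":12,"g":89,"hn":94},[39,57,28]],"o":[{"n":78,"o":98,"owg":79},{"ax":95,"b":15,"uke":24},[3,53,26],[80,46]],"oy":[[74,19,17]]}
Size at path /o/2: 3

Answer: 3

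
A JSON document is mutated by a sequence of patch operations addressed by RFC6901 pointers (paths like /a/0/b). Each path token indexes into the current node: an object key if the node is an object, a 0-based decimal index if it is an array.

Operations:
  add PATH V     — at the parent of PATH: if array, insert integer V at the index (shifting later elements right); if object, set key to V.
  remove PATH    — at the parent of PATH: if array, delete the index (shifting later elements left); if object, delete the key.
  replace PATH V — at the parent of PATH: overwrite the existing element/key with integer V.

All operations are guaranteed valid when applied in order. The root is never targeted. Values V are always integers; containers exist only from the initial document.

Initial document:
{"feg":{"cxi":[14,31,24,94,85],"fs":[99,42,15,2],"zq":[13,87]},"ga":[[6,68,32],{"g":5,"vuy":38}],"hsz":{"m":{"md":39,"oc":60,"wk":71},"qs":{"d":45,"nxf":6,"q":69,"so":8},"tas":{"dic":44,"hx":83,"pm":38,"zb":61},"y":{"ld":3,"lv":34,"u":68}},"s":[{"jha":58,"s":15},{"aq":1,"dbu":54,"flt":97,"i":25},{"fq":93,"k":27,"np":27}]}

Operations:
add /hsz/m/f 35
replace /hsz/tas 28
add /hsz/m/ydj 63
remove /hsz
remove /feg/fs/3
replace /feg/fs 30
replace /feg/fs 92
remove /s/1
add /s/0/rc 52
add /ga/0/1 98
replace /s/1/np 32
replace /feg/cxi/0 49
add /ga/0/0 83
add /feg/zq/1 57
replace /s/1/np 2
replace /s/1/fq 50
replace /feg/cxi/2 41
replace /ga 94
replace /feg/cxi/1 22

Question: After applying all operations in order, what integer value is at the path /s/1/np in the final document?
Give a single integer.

After op 1 (add /hsz/m/f 35): {"feg":{"cxi":[14,31,24,94,85],"fs":[99,42,15,2],"zq":[13,87]},"ga":[[6,68,32],{"g":5,"vuy":38}],"hsz":{"m":{"f":35,"md":39,"oc":60,"wk":71},"qs":{"d":45,"nxf":6,"q":69,"so":8},"tas":{"dic":44,"hx":83,"pm":38,"zb":61},"y":{"ld":3,"lv":34,"u":68}},"s":[{"jha":58,"s":15},{"aq":1,"dbu":54,"flt":97,"i":25},{"fq":93,"k":27,"np":27}]}
After op 2 (replace /hsz/tas 28): {"feg":{"cxi":[14,31,24,94,85],"fs":[99,42,15,2],"zq":[13,87]},"ga":[[6,68,32],{"g":5,"vuy":38}],"hsz":{"m":{"f":35,"md":39,"oc":60,"wk":71},"qs":{"d":45,"nxf":6,"q":69,"so":8},"tas":28,"y":{"ld":3,"lv":34,"u":68}},"s":[{"jha":58,"s":15},{"aq":1,"dbu":54,"flt":97,"i":25},{"fq":93,"k":27,"np":27}]}
After op 3 (add /hsz/m/ydj 63): {"feg":{"cxi":[14,31,24,94,85],"fs":[99,42,15,2],"zq":[13,87]},"ga":[[6,68,32],{"g":5,"vuy":38}],"hsz":{"m":{"f":35,"md":39,"oc":60,"wk":71,"ydj":63},"qs":{"d":45,"nxf":6,"q":69,"so":8},"tas":28,"y":{"ld":3,"lv":34,"u":68}},"s":[{"jha":58,"s":15},{"aq":1,"dbu":54,"flt":97,"i":25},{"fq":93,"k":27,"np":27}]}
After op 4 (remove /hsz): {"feg":{"cxi":[14,31,24,94,85],"fs":[99,42,15,2],"zq":[13,87]},"ga":[[6,68,32],{"g":5,"vuy":38}],"s":[{"jha":58,"s":15},{"aq":1,"dbu":54,"flt":97,"i":25},{"fq":93,"k":27,"np":27}]}
After op 5 (remove /feg/fs/3): {"feg":{"cxi":[14,31,24,94,85],"fs":[99,42,15],"zq":[13,87]},"ga":[[6,68,32],{"g":5,"vuy":38}],"s":[{"jha":58,"s":15},{"aq":1,"dbu":54,"flt":97,"i":25},{"fq":93,"k":27,"np":27}]}
After op 6 (replace /feg/fs 30): {"feg":{"cxi":[14,31,24,94,85],"fs":30,"zq":[13,87]},"ga":[[6,68,32],{"g":5,"vuy":38}],"s":[{"jha":58,"s":15},{"aq":1,"dbu":54,"flt":97,"i":25},{"fq":93,"k":27,"np":27}]}
After op 7 (replace /feg/fs 92): {"feg":{"cxi":[14,31,24,94,85],"fs":92,"zq":[13,87]},"ga":[[6,68,32],{"g":5,"vuy":38}],"s":[{"jha":58,"s":15},{"aq":1,"dbu":54,"flt":97,"i":25},{"fq":93,"k":27,"np":27}]}
After op 8 (remove /s/1): {"feg":{"cxi":[14,31,24,94,85],"fs":92,"zq":[13,87]},"ga":[[6,68,32],{"g":5,"vuy":38}],"s":[{"jha":58,"s":15},{"fq":93,"k":27,"np":27}]}
After op 9 (add /s/0/rc 52): {"feg":{"cxi":[14,31,24,94,85],"fs":92,"zq":[13,87]},"ga":[[6,68,32],{"g":5,"vuy":38}],"s":[{"jha":58,"rc":52,"s":15},{"fq":93,"k":27,"np":27}]}
After op 10 (add /ga/0/1 98): {"feg":{"cxi":[14,31,24,94,85],"fs":92,"zq":[13,87]},"ga":[[6,98,68,32],{"g":5,"vuy":38}],"s":[{"jha":58,"rc":52,"s":15},{"fq":93,"k":27,"np":27}]}
After op 11 (replace /s/1/np 32): {"feg":{"cxi":[14,31,24,94,85],"fs":92,"zq":[13,87]},"ga":[[6,98,68,32],{"g":5,"vuy":38}],"s":[{"jha":58,"rc":52,"s":15},{"fq":93,"k":27,"np":32}]}
After op 12 (replace /feg/cxi/0 49): {"feg":{"cxi":[49,31,24,94,85],"fs":92,"zq":[13,87]},"ga":[[6,98,68,32],{"g":5,"vuy":38}],"s":[{"jha":58,"rc":52,"s":15},{"fq":93,"k":27,"np":32}]}
After op 13 (add /ga/0/0 83): {"feg":{"cxi":[49,31,24,94,85],"fs":92,"zq":[13,87]},"ga":[[83,6,98,68,32],{"g":5,"vuy":38}],"s":[{"jha":58,"rc":52,"s":15},{"fq":93,"k":27,"np":32}]}
After op 14 (add /feg/zq/1 57): {"feg":{"cxi":[49,31,24,94,85],"fs":92,"zq":[13,57,87]},"ga":[[83,6,98,68,32],{"g":5,"vuy":38}],"s":[{"jha":58,"rc":52,"s":15},{"fq":93,"k":27,"np":32}]}
After op 15 (replace /s/1/np 2): {"feg":{"cxi":[49,31,24,94,85],"fs":92,"zq":[13,57,87]},"ga":[[83,6,98,68,32],{"g":5,"vuy":38}],"s":[{"jha":58,"rc":52,"s":15},{"fq":93,"k":27,"np":2}]}
After op 16 (replace /s/1/fq 50): {"feg":{"cxi":[49,31,24,94,85],"fs":92,"zq":[13,57,87]},"ga":[[83,6,98,68,32],{"g":5,"vuy":38}],"s":[{"jha":58,"rc":52,"s":15},{"fq":50,"k":27,"np":2}]}
After op 17 (replace /feg/cxi/2 41): {"feg":{"cxi":[49,31,41,94,85],"fs":92,"zq":[13,57,87]},"ga":[[83,6,98,68,32],{"g":5,"vuy":38}],"s":[{"jha":58,"rc":52,"s":15},{"fq":50,"k":27,"np":2}]}
After op 18 (replace /ga 94): {"feg":{"cxi":[49,31,41,94,85],"fs":92,"zq":[13,57,87]},"ga":94,"s":[{"jha":58,"rc":52,"s":15},{"fq":50,"k":27,"np":2}]}
After op 19 (replace /feg/cxi/1 22): {"feg":{"cxi":[49,22,41,94,85],"fs":92,"zq":[13,57,87]},"ga":94,"s":[{"jha":58,"rc":52,"s":15},{"fq":50,"k":27,"np":2}]}
Value at /s/1/np: 2

Answer: 2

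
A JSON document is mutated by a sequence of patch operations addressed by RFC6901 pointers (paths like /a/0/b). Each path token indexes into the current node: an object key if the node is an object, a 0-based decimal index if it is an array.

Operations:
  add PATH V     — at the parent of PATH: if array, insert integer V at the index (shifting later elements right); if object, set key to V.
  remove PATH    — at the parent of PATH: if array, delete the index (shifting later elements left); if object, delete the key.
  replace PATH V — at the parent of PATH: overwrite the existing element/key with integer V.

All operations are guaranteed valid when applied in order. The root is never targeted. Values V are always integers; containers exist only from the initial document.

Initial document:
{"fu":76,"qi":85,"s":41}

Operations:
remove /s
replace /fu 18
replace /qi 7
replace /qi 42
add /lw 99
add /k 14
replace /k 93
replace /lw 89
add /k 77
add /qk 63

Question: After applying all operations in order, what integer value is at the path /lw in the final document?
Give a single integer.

Answer: 89

Derivation:
After op 1 (remove /s): {"fu":76,"qi":85}
After op 2 (replace /fu 18): {"fu":18,"qi":85}
After op 3 (replace /qi 7): {"fu":18,"qi":7}
After op 4 (replace /qi 42): {"fu":18,"qi":42}
After op 5 (add /lw 99): {"fu":18,"lw":99,"qi":42}
After op 6 (add /k 14): {"fu":18,"k":14,"lw":99,"qi":42}
After op 7 (replace /k 93): {"fu":18,"k":93,"lw":99,"qi":42}
After op 8 (replace /lw 89): {"fu":18,"k":93,"lw":89,"qi":42}
After op 9 (add /k 77): {"fu":18,"k":77,"lw":89,"qi":42}
After op 10 (add /qk 63): {"fu":18,"k":77,"lw":89,"qi":42,"qk":63}
Value at /lw: 89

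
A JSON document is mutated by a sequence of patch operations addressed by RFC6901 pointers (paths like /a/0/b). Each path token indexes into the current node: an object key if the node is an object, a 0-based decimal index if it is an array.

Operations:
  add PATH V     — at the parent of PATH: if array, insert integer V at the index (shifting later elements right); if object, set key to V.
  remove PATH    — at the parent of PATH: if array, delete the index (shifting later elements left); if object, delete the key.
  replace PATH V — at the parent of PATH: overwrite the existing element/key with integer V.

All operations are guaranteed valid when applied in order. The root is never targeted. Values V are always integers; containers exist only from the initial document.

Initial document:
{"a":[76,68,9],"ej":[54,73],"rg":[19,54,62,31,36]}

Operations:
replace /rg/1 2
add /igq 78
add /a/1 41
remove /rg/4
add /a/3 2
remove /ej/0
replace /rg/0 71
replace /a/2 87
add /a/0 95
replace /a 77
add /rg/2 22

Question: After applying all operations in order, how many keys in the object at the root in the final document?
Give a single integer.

After op 1 (replace /rg/1 2): {"a":[76,68,9],"ej":[54,73],"rg":[19,2,62,31,36]}
After op 2 (add /igq 78): {"a":[76,68,9],"ej":[54,73],"igq":78,"rg":[19,2,62,31,36]}
After op 3 (add /a/1 41): {"a":[76,41,68,9],"ej":[54,73],"igq":78,"rg":[19,2,62,31,36]}
After op 4 (remove /rg/4): {"a":[76,41,68,9],"ej":[54,73],"igq":78,"rg":[19,2,62,31]}
After op 5 (add /a/3 2): {"a":[76,41,68,2,9],"ej":[54,73],"igq":78,"rg":[19,2,62,31]}
After op 6 (remove /ej/0): {"a":[76,41,68,2,9],"ej":[73],"igq":78,"rg":[19,2,62,31]}
After op 7 (replace /rg/0 71): {"a":[76,41,68,2,9],"ej":[73],"igq":78,"rg":[71,2,62,31]}
After op 8 (replace /a/2 87): {"a":[76,41,87,2,9],"ej":[73],"igq":78,"rg":[71,2,62,31]}
After op 9 (add /a/0 95): {"a":[95,76,41,87,2,9],"ej":[73],"igq":78,"rg":[71,2,62,31]}
After op 10 (replace /a 77): {"a":77,"ej":[73],"igq":78,"rg":[71,2,62,31]}
After op 11 (add /rg/2 22): {"a":77,"ej":[73],"igq":78,"rg":[71,2,22,62,31]}
Size at the root: 4

Answer: 4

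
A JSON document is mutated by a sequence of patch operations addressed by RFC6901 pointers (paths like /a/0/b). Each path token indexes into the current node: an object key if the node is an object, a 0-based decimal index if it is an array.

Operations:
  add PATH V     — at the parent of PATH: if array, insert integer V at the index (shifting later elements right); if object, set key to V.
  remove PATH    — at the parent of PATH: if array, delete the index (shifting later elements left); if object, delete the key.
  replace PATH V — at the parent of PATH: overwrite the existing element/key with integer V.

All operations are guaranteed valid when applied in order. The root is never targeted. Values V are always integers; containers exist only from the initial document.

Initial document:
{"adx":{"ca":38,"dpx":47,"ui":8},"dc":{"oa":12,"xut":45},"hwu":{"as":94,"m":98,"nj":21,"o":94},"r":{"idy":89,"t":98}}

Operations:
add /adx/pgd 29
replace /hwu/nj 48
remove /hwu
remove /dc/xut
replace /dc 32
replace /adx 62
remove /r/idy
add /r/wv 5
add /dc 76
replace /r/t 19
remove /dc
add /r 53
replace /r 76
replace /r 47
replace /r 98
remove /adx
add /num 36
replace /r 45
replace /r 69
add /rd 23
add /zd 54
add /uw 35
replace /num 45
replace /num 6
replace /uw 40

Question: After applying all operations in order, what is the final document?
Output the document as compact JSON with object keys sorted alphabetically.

Answer: {"num":6,"r":69,"rd":23,"uw":40,"zd":54}

Derivation:
After op 1 (add /adx/pgd 29): {"adx":{"ca":38,"dpx":47,"pgd":29,"ui":8},"dc":{"oa":12,"xut":45},"hwu":{"as":94,"m":98,"nj":21,"o":94},"r":{"idy":89,"t":98}}
After op 2 (replace /hwu/nj 48): {"adx":{"ca":38,"dpx":47,"pgd":29,"ui":8},"dc":{"oa":12,"xut":45},"hwu":{"as":94,"m":98,"nj":48,"o":94},"r":{"idy":89,"t":98}}
After op 3 (remove /hwu): {"adx":{"ca":38,"dpx":47,"pgd":29,"ui":8},"dc":{"oa":12,"xut":45},"r":{"idy":89,"t":98}}
After op 4 (remove /dc/xut): {"adx":{"ca":38,"dpx":47,"pgd":29,"ui":8},"dc":{"oa":12},"r":{"idy":89,"t":98}}
After op 5 (replace /dc 32): {"adx":{"ca":38,"dpx":47,"pgd":29,"ui":8},"dc":32,"r":{"idy":89,"t":98}}
After op 6 (replace /adx 62): {"adx":62,"dc":32,"r":{"idy":89,"t":98}}
After op 7 (remove /r/idy): {"adx":62,"dc":32,"r":{"t":98}}
After op 8 (add /r/wv 5): {"adx":62,"dc":32,"r":{"t":98,"wv":5}}
After op 9 (add /dc 76): {"adx":62,"dc":76,"r":{"t":98,"wv":5}}
After op 10 (replace /r/t 19): {"adx":62,"dc":76,"r":{"t":19,"wv":5}}
After op 11 (remove /dc): {"adx":62,"r":{"t":19,"wv":5}}
After op 12 (add /r 53): {"adx":62,"r":53}
After op 13 (replace /r 76): {"adx":62,"r":76}
After op 14 (replace /r 47): {"adx":62,"r":47}
After op 15 (replace /r 98): {"adx":62,"r":98}
After op 16 (remove /adx): {"r":98}
After op 17 (add /num 36): {"num":36,"r":98}
After op 18 (replace /r 45): {"num":36,"r":45}
After op 19 (replace /r 69): {"num":36,"r":69}
After op 20 (add /rd 23): {"num":36,"r":69,"rd":23}
After op 21 (add /zd 54): {"num":36,"r":69,"rd":23,"zd":54}
After op 22 (add /uw 35): {"num":36,"r":69,"rd":23,"uw":35,"zd":54}
After op 23 (replace /num 45): {"num":45,"r":69,"rd":23,"uw":35,"zd":54}
After op 24 (replace /num 6): {"num":6,"r":69,"rd":23,"uw":35,"zd":54}
After op 25 (replace /uw 40): {"num":6,"r":69,"rd":23,"uw":40,"zd":54}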